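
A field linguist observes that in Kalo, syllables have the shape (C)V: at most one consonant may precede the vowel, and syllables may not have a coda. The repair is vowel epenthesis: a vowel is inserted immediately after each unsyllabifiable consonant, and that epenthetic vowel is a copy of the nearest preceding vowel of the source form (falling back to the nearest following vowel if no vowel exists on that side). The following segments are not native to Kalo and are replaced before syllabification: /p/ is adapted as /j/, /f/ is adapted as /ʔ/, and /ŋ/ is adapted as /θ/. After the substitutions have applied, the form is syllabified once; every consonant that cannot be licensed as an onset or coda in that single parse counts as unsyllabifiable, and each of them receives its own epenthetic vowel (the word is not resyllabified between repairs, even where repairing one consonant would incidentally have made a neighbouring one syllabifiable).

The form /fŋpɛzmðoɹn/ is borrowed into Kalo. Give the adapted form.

Substitution: /f/ → /ʔ/, /ŋ/ → /θ/, /p/ → /j/, giving /ʔθjɛzmðoɹn/.
The consonants /ʔ/, /θ/, /z/, /m/, /ɹ/, /n/ cannot be parsed into a legal (C)V syllable (no codas are permitted; onsets are limited to one consonant).
Epenthesis after each stranded consonant: /ʔ/ → /ʔɛ/, /θ/ → /θɛ/, /z/ → /zɛ/, /m/ → /mɛ/, /ɹ/ → /ɹo/, /n/ → /no/.

ʔɛθɛjɛzɛmɛðoɹono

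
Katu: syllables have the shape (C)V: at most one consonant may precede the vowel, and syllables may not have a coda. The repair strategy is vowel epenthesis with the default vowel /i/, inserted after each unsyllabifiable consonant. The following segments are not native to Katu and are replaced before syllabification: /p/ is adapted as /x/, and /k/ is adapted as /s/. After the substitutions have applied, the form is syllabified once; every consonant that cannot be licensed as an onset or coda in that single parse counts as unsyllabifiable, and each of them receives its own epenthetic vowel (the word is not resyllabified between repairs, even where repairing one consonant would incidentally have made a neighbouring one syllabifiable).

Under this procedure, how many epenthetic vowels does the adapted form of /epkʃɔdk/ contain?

After substitution the input is /exsʃɔds/.
The unsyllabifiable consonants are /x/, /s/, /d/, /s/; each receives one epenthetic vowel.

4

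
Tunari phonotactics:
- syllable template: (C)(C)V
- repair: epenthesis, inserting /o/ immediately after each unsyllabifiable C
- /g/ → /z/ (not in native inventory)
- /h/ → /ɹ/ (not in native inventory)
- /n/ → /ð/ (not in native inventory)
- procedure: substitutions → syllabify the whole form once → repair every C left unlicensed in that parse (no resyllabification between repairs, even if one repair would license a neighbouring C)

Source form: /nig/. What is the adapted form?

ðizo

Substitution: /n/ → /ð/, /g/ → /z/, giving /ðiz/.
Syllabifying with onset maximization leaves /z/ stranded (no codas are permitted; onsets may contain at most 2 consonants).
Each unlicensed consonant becomes the onset of a new syllable: /z/ → /zo/.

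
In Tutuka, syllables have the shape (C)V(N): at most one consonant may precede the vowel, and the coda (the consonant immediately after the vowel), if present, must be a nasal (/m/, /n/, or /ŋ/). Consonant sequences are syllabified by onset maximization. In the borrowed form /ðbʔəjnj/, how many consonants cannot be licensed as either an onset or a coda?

Syllabifying with onset maximization leaves /ð/, /b/, /j/, /n/, /j/ stranded (only a nasal (/m/, /n/, or /ŋ/) is licensed in coda position; onsets are limited to one consonant).

5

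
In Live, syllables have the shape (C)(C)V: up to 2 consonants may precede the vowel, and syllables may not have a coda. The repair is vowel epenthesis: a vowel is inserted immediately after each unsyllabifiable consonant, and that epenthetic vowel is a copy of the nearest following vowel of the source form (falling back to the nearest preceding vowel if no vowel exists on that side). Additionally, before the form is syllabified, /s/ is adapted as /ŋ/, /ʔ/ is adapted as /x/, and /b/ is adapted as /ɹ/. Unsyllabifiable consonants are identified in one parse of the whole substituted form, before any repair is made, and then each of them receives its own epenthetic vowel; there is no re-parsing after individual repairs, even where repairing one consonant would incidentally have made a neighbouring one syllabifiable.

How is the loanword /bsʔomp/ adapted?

ɹoŋxomopo

Substitution: /b/ → /ɹ/, /s/ → /ŋ/, /ʔ/ → /x/, giving /ɹŋxomp/.
Under (C)(C)V, the unsyllabifiable consonants are /ɹ/, /m/, /p/ (no codas are permitted; onsets may contain at most 2 consonants).
Each unlicensed consonant becomes the onset of a new syllable: /ɹ/ → /ɹo/, /m/ → /mo/, /p/ → /po/.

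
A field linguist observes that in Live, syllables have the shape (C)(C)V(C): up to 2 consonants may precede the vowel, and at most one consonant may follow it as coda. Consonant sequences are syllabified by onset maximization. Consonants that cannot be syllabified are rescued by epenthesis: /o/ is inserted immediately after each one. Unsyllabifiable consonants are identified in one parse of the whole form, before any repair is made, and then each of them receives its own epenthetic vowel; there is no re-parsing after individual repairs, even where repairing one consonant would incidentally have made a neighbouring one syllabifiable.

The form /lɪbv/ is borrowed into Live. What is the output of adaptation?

Under (C)(C)V(C), the unsyllabifiable consonants are /v/ (at most one coda consonant is licensed; onsets may contain at most 2 consonants).
Each unlicensed consonant becomes the onset of a new syllable: /v/ → /vo/.

lɪbvo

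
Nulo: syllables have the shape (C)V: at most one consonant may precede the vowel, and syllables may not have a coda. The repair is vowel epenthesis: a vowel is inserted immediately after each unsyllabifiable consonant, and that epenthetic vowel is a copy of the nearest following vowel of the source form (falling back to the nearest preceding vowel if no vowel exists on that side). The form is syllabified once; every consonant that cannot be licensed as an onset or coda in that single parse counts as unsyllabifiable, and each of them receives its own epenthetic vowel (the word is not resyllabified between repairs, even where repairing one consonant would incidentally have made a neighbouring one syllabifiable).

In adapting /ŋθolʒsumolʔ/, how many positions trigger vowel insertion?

The unsyllabifiable consonants are /ŋ/, /l/, /ʒ/, /l/, /ʔ/; each receives one epenthetic vowel.

5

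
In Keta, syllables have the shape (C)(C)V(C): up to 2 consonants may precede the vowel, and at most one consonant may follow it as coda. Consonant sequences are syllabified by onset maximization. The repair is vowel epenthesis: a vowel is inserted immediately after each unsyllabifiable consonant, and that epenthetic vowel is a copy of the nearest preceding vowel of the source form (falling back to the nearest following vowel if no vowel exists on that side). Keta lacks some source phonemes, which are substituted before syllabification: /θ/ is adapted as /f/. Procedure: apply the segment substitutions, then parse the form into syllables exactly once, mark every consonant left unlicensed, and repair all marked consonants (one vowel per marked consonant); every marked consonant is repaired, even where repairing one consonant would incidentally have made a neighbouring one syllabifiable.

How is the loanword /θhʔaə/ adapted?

fahʔaə

Substitution: /θ/ → /f/, giving /fhʔaə/.
The consonants /f/ cannot be parsed into a legal (C)(C)V(C) syllable (at most one coda consonant is licensed; onsets may contain at most 2 consonants).
Inserting the epenthetic vowel yields /f/ → /fa/.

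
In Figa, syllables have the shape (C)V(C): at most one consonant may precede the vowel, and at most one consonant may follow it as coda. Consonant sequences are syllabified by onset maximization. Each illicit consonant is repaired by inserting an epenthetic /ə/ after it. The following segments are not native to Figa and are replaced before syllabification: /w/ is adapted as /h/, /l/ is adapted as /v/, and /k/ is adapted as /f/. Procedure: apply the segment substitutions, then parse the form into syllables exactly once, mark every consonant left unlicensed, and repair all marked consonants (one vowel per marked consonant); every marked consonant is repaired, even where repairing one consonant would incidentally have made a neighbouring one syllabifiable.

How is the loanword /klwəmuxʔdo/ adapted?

Substitution: /k/ → /f/, /l/ → /v/, /w/ → /h/, giving /fvhəmuxʔdo/.
Syllabifying with onset maximization leaves /f/, /v/, /ʔ/ stranded (at most one coda consonant is licensed; onsets are limited to one consonant).
Epenthesis after each stranded consonant: /f/ → /fə/, /v/ → /və/, /ʔ/ → /ʔə/.

fəvəhəmuxʔədo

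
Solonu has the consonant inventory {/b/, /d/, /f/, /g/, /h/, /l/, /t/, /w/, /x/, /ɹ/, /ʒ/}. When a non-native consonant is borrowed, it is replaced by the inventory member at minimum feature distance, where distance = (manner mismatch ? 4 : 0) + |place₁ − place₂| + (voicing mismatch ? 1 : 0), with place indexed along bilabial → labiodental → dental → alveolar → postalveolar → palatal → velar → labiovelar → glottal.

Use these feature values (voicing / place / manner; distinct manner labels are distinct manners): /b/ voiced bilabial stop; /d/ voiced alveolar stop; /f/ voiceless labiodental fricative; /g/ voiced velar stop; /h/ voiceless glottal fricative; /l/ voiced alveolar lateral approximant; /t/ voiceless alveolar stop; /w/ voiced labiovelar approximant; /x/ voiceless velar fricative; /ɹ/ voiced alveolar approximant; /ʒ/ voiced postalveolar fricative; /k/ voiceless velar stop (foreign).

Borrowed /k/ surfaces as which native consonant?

/g/ is closest: same manner (stop), place distance 0 (velar→velar), voicing differs (+1); total 1. Next closest is /t/ at distance 3.

g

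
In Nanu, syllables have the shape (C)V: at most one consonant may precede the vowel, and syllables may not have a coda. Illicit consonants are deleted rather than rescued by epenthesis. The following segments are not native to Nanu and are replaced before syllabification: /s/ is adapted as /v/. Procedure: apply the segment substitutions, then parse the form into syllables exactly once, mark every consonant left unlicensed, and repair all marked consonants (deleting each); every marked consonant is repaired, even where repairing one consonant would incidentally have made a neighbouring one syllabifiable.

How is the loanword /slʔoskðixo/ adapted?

ʔoðixo

Substitution: /s/ → /v/, giving /vlʔovkðixo/.
Under (C)V, the unsyllabifiable consonants are /v/, /l/, /v/, /k/ (no codas are permitted; onsets are limited to one consonant).
Deleting the stranded consonants removes /v/, /l/, /v/, /k/.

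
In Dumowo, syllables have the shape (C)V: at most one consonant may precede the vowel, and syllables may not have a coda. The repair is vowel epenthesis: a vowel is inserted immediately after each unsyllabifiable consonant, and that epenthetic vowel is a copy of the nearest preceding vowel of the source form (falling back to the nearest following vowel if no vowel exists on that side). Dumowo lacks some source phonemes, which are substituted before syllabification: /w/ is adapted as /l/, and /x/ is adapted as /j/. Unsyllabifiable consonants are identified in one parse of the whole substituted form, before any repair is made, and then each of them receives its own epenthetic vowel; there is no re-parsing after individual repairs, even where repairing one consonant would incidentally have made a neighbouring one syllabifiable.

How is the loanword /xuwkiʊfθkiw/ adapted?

Substitution: /x/ → /j/, /w/ → /l/, giving /julkiʊfθkil/.
Under (C)V, the unsyllabifiable consonants are /l/, /f/, /θ/, /l/ (no codas are permitted; onsets are limited to one consonant).
Epenthesis after each stranded consonant: /l/ → /lu/, /f/ → /fʊ/, /θ/ → /θʊ/, /l/ → /li/.

julukiʊfʊθʊkili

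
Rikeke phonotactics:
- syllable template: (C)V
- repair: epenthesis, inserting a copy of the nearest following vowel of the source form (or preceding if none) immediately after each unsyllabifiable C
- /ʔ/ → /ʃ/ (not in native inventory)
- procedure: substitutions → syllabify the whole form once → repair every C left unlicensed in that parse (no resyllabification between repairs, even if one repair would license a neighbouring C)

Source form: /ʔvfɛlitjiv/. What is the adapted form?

Substitution: /ʔ/ → /ʃ/, giving /ʃvfɛlitjiv/.
Under (C)V, the unsyllabifiable consonants are /ʃ/, /v/, /t/, /v/ (no codas are permitted; onsets are limited to one consonant).
Inserting the epenthetic vowel yields /ʃ/ → /ʃɛ/, /v/ → /vɛ/, /t/ → /ti/, /v/ → /vi/.

ʃɛvɛfɛlitijivi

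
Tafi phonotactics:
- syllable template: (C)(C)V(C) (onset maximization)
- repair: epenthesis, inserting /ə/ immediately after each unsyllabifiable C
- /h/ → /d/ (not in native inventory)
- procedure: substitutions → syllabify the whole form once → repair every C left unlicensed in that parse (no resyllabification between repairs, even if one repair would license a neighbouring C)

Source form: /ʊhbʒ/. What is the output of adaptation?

ʊdbəʒə

Substitution: /h/ → /d/, giving /ʊdbʒ/.
The consonants /b/, /ʒ/ cannot be parsed into a legal (C)(C)V(C) syllable (at most one coda consonant is licensed; onsets may contain at most 2 consonants).
Epenthesis after each stranded consonant: /b/ → /bə/, /ʒ/ → /ʒə/.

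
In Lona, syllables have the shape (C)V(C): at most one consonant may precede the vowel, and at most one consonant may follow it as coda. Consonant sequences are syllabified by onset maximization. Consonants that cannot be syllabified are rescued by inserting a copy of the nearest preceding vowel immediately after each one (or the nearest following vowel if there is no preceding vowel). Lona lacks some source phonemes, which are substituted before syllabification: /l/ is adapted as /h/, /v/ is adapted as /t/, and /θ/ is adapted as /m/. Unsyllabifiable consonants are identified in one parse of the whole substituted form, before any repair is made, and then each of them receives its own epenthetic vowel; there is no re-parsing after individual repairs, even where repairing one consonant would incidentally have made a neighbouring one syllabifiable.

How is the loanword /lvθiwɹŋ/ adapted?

Substitution: /l/ → /h/, /v/ → /t/, /θ/ → /m/, giving /htmiwɹŋ/.
Under (C)V(C), the unsyllabifiable consonants are /h/, /t/, /ɹ/, /ŋ/ (at most one coda consonant is licensed; onsets are limited to one consonant).
Each unlicensed consonant becomes the onset of a new syllable: /h/ → /hi/, /t/ → /ti/, /ɹ/ → /ɹi/, /ŋ/ → /ŋi/.

hitimiwɹiŋi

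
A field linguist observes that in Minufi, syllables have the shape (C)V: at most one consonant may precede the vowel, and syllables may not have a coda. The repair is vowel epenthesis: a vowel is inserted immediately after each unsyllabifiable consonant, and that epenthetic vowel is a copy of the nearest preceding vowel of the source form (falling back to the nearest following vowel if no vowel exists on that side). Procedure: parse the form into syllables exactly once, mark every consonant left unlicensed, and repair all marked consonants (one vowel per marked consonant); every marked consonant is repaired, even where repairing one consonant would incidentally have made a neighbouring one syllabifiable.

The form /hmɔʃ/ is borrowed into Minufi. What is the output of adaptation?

The consonants /h/, /ʃ/ cannot be parsed into a legal (C)V syllable (no codas are permitted; onsets are limited to one consonant).
Each unlicensed consonant becomes the onset of a new syllable: /h/ → /hɔ/, /ʃ/ → /ʃɔ/.

hɔmɔʃɔ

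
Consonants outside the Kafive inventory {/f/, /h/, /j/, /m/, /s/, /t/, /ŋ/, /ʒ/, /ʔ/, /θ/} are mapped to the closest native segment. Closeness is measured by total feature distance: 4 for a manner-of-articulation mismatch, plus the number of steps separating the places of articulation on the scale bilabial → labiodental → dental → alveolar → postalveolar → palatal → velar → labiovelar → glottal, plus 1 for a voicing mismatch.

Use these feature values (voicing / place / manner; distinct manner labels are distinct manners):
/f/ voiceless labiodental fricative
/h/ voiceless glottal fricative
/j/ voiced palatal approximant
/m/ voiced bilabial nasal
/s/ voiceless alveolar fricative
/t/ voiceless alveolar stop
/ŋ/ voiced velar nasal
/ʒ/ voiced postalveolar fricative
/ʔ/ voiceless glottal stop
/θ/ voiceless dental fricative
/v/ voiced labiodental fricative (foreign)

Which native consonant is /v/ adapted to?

f

/f/ is closest: same manner (fricative), place distance 0 (labiodental→labiodental), voicing differs (+1); total 1. Next closest is /θ/ at distance 2.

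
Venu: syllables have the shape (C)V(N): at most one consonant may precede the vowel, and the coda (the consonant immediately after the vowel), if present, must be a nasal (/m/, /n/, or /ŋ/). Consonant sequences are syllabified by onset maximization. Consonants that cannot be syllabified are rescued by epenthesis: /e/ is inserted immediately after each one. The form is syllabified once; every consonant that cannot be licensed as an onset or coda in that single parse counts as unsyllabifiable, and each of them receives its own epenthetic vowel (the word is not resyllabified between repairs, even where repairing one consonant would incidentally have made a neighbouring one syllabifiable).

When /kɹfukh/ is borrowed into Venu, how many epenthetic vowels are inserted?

4

The unsyllabifiable consonants are /k/, /ɹ/, /k/, /h/; each receives one epenthetic vowel.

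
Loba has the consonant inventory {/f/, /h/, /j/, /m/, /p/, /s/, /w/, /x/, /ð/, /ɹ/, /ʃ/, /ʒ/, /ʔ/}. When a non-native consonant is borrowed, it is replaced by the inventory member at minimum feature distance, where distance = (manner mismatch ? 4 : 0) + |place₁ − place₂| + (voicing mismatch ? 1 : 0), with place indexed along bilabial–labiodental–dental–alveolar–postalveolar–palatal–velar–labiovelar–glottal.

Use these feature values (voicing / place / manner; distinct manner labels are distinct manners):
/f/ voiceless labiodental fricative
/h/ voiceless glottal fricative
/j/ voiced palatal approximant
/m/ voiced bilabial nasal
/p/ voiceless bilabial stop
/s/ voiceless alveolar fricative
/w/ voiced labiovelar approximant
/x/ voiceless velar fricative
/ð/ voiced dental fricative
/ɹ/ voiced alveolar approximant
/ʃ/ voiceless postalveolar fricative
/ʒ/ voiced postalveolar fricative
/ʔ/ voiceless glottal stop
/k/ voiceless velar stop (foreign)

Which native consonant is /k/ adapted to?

/ʔ/ is closest: same manner (stop), place distance 2 (velar→glottal), same voicing; total 2. Next closest is /x/ at distance 4.

ʔ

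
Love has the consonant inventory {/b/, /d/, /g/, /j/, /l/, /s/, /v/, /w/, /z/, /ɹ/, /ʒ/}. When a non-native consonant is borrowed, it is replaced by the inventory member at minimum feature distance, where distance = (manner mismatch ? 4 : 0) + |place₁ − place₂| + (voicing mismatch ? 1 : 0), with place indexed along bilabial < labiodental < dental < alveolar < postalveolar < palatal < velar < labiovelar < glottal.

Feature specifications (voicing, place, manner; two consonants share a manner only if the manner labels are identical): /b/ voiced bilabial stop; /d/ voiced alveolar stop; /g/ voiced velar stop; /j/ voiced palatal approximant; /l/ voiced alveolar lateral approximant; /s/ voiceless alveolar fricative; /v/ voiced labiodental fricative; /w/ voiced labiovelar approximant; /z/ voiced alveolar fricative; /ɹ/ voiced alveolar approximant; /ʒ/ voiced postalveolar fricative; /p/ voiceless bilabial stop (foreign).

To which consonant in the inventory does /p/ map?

b

/b/ is closest: same manner (stop), place distance 0 (bilabial→bilabial), voicing differs (+1); total 1. Next closest is /d/ at distance 4.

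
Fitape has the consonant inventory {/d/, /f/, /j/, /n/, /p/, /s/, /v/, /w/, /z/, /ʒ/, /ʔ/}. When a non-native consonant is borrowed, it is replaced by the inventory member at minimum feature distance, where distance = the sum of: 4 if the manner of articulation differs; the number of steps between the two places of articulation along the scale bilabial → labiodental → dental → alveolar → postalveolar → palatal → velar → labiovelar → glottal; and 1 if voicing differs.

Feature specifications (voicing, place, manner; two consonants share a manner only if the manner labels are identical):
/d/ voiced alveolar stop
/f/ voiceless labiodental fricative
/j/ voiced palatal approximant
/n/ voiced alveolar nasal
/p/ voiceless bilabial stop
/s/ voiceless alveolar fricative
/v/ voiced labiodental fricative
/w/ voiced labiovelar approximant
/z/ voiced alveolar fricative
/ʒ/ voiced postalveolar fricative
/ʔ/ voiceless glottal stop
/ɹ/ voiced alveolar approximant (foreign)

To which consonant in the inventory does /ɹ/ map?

j

/j/ is closest: same manner (approximant), place distance 2 (alveolar→palatal), same voicing; total 2. Next closest is /d/ at distance 4.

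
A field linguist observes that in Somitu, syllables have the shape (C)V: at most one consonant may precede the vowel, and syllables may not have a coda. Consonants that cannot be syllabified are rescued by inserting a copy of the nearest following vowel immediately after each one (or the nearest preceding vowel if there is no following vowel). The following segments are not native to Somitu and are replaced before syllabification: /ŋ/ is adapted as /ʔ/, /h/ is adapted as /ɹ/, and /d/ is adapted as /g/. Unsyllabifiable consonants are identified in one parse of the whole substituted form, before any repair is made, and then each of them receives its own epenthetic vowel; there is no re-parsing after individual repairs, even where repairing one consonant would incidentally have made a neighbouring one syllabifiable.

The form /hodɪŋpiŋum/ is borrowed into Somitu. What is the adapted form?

ɹogɪʔipiʔumu

Substitution: /h/ → /ɹ/, /d/ → /g/, /ŋ/ → /ʔ/, giving /ɹogɪʔpiʔum/.
Under (C)V, the unsyllabifiable consonants are /ʔ/, /m/ (no codas are permitted; onsets are limited to one consonant).
Each unlicensed consonant becomes the onset of a new syllable: /ʔ/ → /ʔi/, /m/ → /mu/.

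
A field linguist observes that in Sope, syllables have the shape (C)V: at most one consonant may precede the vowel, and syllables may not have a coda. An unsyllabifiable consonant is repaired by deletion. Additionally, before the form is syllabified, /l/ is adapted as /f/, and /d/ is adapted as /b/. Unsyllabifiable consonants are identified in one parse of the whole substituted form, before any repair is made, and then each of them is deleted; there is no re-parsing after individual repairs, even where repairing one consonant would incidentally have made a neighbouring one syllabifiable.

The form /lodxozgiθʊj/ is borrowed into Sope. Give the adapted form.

Substitution: /l/ → /f/, /d/ → /b/, giving /fobxozgiθʊj/.
Syllabifying with onset maximization leaves /b/, /z/, /j/ stranded (no codas are permitted; onsets are limited to one consonant).
Deleting the stranded consonants removes /b/, /z/, /j/.

foxogiθʊ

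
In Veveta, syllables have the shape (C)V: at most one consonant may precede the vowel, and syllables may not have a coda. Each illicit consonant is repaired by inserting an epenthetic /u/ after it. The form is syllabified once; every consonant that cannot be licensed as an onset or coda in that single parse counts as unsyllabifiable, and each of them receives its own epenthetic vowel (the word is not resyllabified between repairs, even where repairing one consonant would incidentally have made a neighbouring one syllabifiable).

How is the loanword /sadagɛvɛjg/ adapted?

Syllabifying with onset maximization leaves /j/, /g/ stranded (no codas are permitted; onsets are limited to one consonant).
Epenthesis after each stranded consonant: /j/ → /ju/, /g/ → /gu/.

sadagɛvɛjugu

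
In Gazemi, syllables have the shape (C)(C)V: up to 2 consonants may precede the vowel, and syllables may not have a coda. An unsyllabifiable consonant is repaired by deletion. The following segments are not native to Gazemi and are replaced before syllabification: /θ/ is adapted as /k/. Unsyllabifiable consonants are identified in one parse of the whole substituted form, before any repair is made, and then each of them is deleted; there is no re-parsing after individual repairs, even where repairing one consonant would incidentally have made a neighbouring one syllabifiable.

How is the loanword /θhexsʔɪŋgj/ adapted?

Substitution: /θ/ → /k/, giving /khexsʔɪŋgj/.
The consonants /x/, /ŋ/, /g/, /j/ cannot be parsed into a legal (C)(C)V syllable (no codas are permitted; onsets may contain at most 2 consonants).
Deletion applies to /x/, /ŋ/, /g/, /j/.

khesʔɪ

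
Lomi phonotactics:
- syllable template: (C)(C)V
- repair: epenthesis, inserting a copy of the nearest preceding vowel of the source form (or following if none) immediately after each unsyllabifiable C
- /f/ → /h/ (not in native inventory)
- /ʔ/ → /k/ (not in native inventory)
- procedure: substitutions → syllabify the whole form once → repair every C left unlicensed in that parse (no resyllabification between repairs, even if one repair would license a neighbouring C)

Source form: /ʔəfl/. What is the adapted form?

kəhələ

Substitution: /ʔ/ → /k/, /f/ → /h/, giving /kəhl/.
Under (C)(C)V, the unsyllabifiable consonants are /h/, /l/ (no codas are permitted; onsets may contain at most 2 consonants).
Inserting the epenthetic vowel yields /h/ → /hə/, /l/ → /lə/.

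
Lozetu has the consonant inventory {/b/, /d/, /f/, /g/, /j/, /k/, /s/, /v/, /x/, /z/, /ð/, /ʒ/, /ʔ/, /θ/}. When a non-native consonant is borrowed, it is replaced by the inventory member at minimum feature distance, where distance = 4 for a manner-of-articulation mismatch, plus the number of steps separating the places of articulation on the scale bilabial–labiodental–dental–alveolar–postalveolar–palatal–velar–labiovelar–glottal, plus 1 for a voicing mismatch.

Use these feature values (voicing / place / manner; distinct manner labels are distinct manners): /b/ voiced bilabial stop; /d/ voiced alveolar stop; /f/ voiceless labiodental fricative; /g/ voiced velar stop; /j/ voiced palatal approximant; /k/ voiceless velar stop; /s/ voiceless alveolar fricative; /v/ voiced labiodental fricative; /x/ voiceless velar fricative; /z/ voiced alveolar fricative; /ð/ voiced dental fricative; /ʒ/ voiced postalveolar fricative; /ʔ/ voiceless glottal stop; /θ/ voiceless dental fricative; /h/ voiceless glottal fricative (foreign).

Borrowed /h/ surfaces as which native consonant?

/x/ is closest: same manner (fricative), place distance 2 (glottal→velar), same voicing; total 2. Next closest is /ʔ/ at distance 4.

x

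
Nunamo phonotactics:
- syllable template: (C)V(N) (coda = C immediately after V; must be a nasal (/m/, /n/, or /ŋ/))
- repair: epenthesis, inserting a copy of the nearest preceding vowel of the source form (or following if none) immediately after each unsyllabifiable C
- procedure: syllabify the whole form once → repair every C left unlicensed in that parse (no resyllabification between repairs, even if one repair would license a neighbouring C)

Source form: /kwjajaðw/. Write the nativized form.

kawajajaðawa

Under (C)V(N), the unsyllabifiable consonants are /k/, /w/, /ð/, /w/ (only a nasal (/m/, /n/, or /ŋ/) is licensed in coda position; onsets are limited to one consonant).
Each unlicensed consonant becomes the onset of a new syllable: /k/ → /ka/, /w/ → /wa/, /ð/ → /ða/, /w/ → /wa/.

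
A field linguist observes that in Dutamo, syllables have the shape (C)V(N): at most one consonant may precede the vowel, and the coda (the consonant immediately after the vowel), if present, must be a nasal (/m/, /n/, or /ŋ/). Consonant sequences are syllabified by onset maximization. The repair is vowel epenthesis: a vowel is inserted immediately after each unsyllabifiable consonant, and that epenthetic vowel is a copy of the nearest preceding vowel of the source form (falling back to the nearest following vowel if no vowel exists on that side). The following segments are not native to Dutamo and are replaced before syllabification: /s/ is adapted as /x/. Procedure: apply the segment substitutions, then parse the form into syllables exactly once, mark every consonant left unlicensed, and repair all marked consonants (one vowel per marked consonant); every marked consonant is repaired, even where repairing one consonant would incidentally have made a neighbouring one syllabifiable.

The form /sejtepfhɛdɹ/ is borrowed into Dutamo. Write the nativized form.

Substitution: /s/ → /x/, giving /xejtepfhɛdɹ/.
The consonants /j/, /p/, /f/, /d/, /ɹ/ cannot be parsed into a legal (C)V(N) syllable (only a nasal (/m/, /n/, or /ŋ/) is licensed in coda position; onsets are limited to one consonant).
Inserting the epenthetic vowel yields /j/ → /je/, /p/ → /pe/, /f/ → /fe/, /d/ → /dɛ/, /ɹ/ → /ɹɛ/.

xejetepefehɛdɛɹɛ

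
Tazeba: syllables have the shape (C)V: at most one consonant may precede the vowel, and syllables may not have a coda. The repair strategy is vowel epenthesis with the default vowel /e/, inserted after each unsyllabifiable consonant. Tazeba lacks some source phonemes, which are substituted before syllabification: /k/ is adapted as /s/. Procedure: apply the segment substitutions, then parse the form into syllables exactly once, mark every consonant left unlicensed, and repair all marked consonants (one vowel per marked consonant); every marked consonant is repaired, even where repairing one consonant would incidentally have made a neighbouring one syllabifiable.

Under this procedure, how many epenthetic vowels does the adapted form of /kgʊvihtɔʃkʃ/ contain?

5

After substitution the input is /sgʊvihtɔʃsʃ/.
The unsyllabifiable consonants are /s/, /h/, /ʃ/, /s/, /ʃ/; each receives one epenthetic vowel.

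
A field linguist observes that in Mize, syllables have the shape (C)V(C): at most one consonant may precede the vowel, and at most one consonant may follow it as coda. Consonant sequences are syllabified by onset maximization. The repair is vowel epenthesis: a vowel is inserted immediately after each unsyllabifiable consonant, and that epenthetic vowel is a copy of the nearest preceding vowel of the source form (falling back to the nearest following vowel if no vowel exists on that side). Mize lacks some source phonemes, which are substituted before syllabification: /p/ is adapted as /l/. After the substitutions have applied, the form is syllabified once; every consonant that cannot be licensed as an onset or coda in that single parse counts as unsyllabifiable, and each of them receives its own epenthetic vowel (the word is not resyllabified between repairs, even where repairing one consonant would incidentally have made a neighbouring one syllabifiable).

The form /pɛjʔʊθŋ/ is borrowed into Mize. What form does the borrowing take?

Substitution: /p/ → /l/, giving /lɛjʔʊθŋ/.
Under (C)V(C), the unsyllabifiable consonants are /ŋ/ (at most one coda consonant is licensed; onsets are limited to one consonant).
Inserting the epenthetic vowel yields /ŋ/ → /ŋʊ/.

lɛjʔʊθŋʊ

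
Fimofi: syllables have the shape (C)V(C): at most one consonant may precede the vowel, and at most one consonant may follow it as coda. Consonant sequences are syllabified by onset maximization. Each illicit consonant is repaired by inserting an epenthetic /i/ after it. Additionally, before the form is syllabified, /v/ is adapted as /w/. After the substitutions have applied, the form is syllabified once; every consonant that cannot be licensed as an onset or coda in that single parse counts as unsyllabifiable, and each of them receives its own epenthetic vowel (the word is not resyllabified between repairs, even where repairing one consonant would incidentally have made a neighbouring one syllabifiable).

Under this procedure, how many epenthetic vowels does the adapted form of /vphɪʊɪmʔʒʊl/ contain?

3

After substitution the input is /wphɪʊɪmʔʒʊl/.
The unsyllabifiable consonants are /w/, /p/, /ʔ/; each receives one epenthetic vowel.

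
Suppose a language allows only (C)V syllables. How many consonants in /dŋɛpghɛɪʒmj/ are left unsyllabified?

6

The consonants /d/, /p/, /g/, /ʒ/, /m/, /j/ cannot be parsed into a legal (C)V syllable (no codas are permitted; onsets are limited to one consonant).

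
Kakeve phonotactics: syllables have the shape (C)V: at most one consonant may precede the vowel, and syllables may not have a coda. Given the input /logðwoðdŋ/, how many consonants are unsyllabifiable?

The consonants /g/, /ð/, /ð/, /d/, /ŋ/ cannot be parsed into a legal (C)V syllable (no codas are permitted; onsets are limited to one consonant).

5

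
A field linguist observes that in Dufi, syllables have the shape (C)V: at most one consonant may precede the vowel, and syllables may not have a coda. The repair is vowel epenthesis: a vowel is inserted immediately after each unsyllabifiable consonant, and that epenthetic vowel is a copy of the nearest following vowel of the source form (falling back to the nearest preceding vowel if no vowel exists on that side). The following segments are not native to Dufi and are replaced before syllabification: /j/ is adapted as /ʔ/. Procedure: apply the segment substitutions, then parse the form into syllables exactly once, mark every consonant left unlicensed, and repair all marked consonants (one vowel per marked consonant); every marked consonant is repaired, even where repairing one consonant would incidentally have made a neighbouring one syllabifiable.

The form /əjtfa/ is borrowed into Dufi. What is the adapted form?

Substitution: /j/ → /ʔ/, giving /əʔtfa/.
Syllabifying with onset maximization leaves /ʔ/, /t/ stranded (no codas are permitted; onsets are limited to one consonant).
Each unlicensed consonant becomes the onset of a new syllable: /ʔ/ → /ʔa/, /t/ → /ta/.

əʔatafa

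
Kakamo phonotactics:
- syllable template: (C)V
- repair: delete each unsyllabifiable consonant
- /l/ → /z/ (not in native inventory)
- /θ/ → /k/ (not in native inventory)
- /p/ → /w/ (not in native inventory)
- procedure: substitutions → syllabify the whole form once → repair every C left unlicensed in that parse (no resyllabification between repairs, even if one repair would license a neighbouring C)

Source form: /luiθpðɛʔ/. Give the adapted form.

Substitution: /l/ → /z/, /θ/ → /k/, /p/ → /w/, giving /zuikwðɛʔ/.
The consonants /k/, /w/, /ʔ/ cannot be parsed into a legal (C)V syllable (no codas are permitted; onsets are limited to one consonant).
Deletion applies to /k/, /w/, /ʔ/.

zuiðɛ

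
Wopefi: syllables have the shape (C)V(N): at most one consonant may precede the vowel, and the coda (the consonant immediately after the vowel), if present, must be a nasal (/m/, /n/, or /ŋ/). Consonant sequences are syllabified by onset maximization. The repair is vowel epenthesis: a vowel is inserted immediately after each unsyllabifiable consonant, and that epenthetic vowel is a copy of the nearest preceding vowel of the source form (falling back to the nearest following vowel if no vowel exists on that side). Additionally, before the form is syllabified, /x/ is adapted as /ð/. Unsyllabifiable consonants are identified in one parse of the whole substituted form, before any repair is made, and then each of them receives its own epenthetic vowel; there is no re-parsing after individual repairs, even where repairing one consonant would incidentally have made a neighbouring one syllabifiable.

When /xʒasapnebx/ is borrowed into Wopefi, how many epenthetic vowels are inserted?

After substitution the input is /ðʒasapnebð/.
The unsyllabifiable consonants are /ð/, /p/, /b/, /ð/; each receives one epenthetic vowel.

4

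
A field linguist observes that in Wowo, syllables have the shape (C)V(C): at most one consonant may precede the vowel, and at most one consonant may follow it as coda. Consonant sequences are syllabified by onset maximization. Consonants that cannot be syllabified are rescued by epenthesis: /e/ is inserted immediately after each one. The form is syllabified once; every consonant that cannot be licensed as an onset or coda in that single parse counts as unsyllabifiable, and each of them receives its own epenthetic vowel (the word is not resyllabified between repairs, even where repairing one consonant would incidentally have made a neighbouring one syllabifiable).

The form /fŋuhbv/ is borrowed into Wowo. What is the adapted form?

The consonants /f/, /b/, /v/ cannot be parsed into a legal (C)V(C) syllable (at most one coda consonant is licensed; onsets are limited to one consonant).
Each unlicensed consonant becomes the onset of a new syllable: /f/ → /fe/, /b/ → /be/, /v/ → /ve/.

feŋuhbeve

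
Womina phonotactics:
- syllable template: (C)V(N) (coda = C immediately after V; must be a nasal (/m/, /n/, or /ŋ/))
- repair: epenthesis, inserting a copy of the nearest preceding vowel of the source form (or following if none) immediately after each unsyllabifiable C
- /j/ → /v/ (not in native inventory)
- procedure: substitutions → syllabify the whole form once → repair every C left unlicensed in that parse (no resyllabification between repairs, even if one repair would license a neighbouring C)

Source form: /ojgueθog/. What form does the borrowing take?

Substitution: /j/ → /v/, giving /ovgueθog/.
The consonants /v/, /g/ cannot be parsed into a legal (C)V(N) syllable (only a nasal (/m/, /n/, or /ŋ/) is licensed in coda position; onsets are limited to one consonant).
Epenthesis after each stranded consonant: /v/ → /vo/, /g/ → /go/.

ovogueθogo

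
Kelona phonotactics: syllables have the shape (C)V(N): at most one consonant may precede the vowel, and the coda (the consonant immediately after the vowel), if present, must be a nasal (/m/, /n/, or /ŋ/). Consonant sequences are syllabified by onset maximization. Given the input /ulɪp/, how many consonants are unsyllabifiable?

1

Syllabifying with onset maximization leaves /p/ stranded (only a nasal (/m/, /n/, or /ŋ/) is licensed in coda position; onsets are limited to one consonant).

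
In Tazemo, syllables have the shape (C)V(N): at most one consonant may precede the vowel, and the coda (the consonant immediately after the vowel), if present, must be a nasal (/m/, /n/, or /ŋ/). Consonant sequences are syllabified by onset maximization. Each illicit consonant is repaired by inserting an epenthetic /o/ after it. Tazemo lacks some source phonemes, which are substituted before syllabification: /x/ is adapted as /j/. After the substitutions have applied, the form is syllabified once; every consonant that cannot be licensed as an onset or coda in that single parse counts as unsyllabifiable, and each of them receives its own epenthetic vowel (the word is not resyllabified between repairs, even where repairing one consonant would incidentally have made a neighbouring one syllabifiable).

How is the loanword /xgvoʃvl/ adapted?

Substitution: /x/ → /j/, giving /jgvoʃvl/.
The consonants /j/, /g/, /ʃ/, /v/, /l/ cannot be parsed into a legal (C)V(N) syllable (only a nasal (/m/, /n/, or /ŋ/) is licensed in coda position; onsets are limited to one consonant).
Epenthesis after each stranded consonant: /j/ → /jo/, /g/ → /go/, /ʃ/ → /ʃo/, /v/ → /vo/, /l/ → /lo/.

jogovoʃovolo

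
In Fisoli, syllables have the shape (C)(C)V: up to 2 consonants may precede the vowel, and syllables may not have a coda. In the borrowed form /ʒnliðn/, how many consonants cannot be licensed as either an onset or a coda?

3

The consonants /ʒ/, /ð/, /n/ cannot be parsed into a legal (C)(C)V syllable (no codas are permitted; onsets may contain at most 2 consonants).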